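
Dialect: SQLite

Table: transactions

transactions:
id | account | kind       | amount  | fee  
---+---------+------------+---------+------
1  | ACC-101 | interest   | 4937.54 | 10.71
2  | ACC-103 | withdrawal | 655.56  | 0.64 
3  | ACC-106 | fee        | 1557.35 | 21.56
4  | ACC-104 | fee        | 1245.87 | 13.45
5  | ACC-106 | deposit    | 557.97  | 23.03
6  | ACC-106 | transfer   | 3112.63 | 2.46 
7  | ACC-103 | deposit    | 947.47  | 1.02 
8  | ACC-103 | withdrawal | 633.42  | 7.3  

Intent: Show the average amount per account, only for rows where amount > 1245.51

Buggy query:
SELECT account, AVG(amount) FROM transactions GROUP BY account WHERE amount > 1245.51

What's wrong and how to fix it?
Bug: Row-level WHERE must come before GROUP BY in the clause order

Fix: Place WHERE between FROM and GROUP BY

Corrected query:
SELECT account, AVG(amount) FROM transactions WHERE amount > 1245.51 GROUP BY account

Result:
account | AVG(amount)
--------+------------
ACC-101 | 4937.54    
ACC-104 | 1245.87    
ACC-106 | 2334.99    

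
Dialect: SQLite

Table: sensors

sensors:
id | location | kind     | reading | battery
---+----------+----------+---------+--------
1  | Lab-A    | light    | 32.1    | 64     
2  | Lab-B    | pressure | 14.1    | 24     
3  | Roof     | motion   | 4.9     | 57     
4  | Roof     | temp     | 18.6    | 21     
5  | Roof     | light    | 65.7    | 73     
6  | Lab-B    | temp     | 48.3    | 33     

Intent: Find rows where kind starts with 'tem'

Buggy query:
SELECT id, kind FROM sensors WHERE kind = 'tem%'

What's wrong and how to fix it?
Bug: Wildcards only work with LIKE; '=' treats '%' as a literal character

Fix: Replace '=' with LIKE so 'tem%' is treated as a pattern

Corrected query:
SELECT id, kind FROM sensors WHERE kind LIKE 'tem%'

Result:
id | kind
---+-----
4  | temp
6  | temp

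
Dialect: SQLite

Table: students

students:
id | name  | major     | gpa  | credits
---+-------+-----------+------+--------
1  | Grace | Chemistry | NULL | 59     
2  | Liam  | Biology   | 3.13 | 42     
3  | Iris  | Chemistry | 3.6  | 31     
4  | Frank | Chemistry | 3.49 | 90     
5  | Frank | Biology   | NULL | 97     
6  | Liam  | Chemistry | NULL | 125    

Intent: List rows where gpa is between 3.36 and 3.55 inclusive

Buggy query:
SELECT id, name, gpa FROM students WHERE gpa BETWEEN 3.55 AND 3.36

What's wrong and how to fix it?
Bug: BETWEEN expects the lower bound first; with 3.55 AND 3.36 the range is empty

Fix: Swap the bounds so the smaller value comes first

Corrected query:
SELECT id, name, gpa FROM students WHERE gpa BETWEEN 3.36 AND 3.55

Result:
id | name  | gpa 
---+-------+-----
4  | Frank | 3.49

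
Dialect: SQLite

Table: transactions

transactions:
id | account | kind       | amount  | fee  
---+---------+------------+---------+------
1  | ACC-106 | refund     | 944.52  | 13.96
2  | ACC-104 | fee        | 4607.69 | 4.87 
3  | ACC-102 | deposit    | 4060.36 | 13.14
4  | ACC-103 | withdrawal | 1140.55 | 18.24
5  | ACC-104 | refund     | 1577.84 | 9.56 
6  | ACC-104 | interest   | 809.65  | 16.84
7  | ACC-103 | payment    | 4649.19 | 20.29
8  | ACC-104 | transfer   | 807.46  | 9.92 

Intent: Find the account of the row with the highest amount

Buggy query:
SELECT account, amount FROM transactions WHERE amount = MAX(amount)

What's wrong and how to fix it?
Bug: MAX(amount) is an aggregate and cannot be used directly in WHERE

Fix: Wrap MAX in a scalar subquery so WHERE compares against a single value

Corrected query:
SELECT account, amount FROM transactions WHERE amount = (SELECT MAX(amount) FROM transactions)

Result:
account | amount 
--------+--------
ACC-103 | 4649.19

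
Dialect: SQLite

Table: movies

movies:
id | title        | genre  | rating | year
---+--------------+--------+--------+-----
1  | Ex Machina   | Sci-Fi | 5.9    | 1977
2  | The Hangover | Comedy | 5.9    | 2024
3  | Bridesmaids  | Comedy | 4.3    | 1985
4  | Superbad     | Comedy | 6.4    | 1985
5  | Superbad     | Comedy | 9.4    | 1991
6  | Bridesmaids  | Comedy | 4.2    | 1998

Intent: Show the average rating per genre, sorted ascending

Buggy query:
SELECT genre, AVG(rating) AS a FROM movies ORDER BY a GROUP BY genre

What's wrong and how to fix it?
Bug: GROUP BY must precede ORDER BY

Fix: Reorder: SELECT … FROM … GROUP BY … ORDER BY …

Corrected query:
SELECT genre, AVG(rating) AS a FROM movies GROUP BY genre ORDER BY a

Result:
genre  | a   
-------+-----
Sci-Fi | 5.9 
Comedy | 6.04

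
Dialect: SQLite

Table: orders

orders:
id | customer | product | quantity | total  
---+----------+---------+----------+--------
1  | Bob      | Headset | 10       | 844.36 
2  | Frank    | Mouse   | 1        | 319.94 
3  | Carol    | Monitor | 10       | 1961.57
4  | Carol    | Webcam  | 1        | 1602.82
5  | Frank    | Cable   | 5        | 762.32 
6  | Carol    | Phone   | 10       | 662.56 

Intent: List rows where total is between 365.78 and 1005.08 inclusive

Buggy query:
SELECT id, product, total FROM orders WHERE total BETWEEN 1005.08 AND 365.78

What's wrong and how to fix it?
Bug: BETWEEN expects the lower bound first; with 1005.08 AND 365.78 the range is empty

Fix: Swap the bounds so the smaller value comes first

Corrected query:
SELECT id, product, total FROM orders WHERE total BETWEEN 365.78 AND 1005.08

Result:
id | product | total 
---+---------+-------
1  | Headset | 844.36
5  | Cable   | 762.32
6  | Phone   | 662.56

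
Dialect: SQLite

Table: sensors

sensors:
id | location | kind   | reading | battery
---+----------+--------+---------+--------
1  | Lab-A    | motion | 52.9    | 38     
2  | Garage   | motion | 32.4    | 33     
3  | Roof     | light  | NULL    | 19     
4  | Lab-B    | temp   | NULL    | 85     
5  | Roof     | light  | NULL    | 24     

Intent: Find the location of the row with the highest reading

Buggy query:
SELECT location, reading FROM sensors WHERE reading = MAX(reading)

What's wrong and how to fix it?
Bug: MAX(reading) is an aggregate and cannot be used directly in WHERE

Fix: Use a subquery: WHERE reading = (SELECT MAX(reading) FROM sensors)

Corrected query:
SELECT location, reading FROM sensors WHERE reading = (SELECT MAX(reading) FROM sensors)

Result:
location | reading
---------+--------
Lab-A    | 52.9   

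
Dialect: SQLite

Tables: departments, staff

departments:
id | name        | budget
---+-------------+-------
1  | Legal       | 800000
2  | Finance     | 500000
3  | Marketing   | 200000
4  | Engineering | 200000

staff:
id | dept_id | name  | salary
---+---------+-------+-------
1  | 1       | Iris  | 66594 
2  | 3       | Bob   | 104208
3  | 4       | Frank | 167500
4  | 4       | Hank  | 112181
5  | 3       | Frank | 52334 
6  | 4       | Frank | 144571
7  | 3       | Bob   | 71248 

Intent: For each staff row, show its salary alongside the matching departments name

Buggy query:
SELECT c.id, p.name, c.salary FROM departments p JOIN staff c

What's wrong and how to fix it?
Bug: Missing join condition: each staff row is matched to all departments rows instead of just its own

Fix: Specify the join condition linking the foreign key to the parent id

Corrected query:
SELECT c.id, p.name, c.salary FROM departments p JOIN staff c ON c.dept_id = p.id

Result:
id | name        | salary
---+-------------+-------
1  | Legal       | 66594 
2  | Marketing   | 104208
3  | Engineering | 167500
4  | Engineering | 112181
5  | Marketing   | 52334 
6  | Engineering | 144571
7  | Marketing   | 71248 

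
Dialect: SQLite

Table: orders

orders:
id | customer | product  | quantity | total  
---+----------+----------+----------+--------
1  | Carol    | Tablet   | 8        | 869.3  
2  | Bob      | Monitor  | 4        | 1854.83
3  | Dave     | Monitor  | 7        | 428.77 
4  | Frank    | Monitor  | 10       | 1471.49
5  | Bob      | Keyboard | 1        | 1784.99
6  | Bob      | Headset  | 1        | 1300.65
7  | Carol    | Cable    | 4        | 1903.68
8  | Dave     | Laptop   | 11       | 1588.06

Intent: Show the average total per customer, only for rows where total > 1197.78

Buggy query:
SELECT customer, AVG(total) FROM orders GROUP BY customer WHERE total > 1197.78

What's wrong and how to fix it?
Bug: WHERE cannot follow GROUP BY

Fix: Move the WHERE clause before GROUP BY

Corrected query:
SELECT customer, AVG(total) FROM orders WHERE total > 1197.78 GROUP BY customer

Result:
customer | AVG(total) 
---------+------------
Bob      | 1646.823333
Carol    | 1903.68    
Dave     | 1588.06    
Frank    | 1471.49    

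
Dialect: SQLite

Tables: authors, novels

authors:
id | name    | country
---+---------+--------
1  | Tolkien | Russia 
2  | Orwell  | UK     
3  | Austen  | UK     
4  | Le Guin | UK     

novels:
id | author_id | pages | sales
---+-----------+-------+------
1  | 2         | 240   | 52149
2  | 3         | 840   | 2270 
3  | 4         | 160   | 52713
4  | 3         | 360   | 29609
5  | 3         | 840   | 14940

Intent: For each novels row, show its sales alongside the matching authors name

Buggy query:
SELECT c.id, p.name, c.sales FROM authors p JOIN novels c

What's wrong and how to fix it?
Bug: JOIN with no ON clause produces a cartesian product; every novels row pairs with every authors row

Fix: Specify the join condition linking the foreign key to the parent id

Corrected query:
SELECT c.id, p.name, c.sales FROM authors p JOIN novels c ON c.author_id = p.id

Result:
id | name    | sales
---+---------+------
1  | Orwell  | 52149
2  | Austen  | 2270 
3  | Le Guin | 52713
4  | Austen  | 29609
5  | Austen  | 14940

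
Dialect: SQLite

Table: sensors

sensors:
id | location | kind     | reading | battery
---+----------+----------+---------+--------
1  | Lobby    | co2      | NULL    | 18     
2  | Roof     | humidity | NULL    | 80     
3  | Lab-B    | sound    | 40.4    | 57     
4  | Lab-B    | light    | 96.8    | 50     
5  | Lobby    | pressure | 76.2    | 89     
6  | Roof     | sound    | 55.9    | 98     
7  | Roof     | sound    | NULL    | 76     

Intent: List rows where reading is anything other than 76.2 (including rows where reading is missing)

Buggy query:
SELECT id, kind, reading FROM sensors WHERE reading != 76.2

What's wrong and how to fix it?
Bug: Inequality against NULL is unknown, not true; rows with NULL are dropped

Fix: Add an explicit OR reading IS NULL to include the missing-value rows

Corrected query:
SELECT id, kind, reading FROM sensors WHERE reading != 76.2 OR reading IS NULL

Result:
id | kind     | reading
---+----------+--------
1  | co2      | NULL   
2  | humidity | NULL   
3  | sound    | 40.4   
4  | light    | 96.8   
6  | sound    | 55.9   
7  | sound    | NULL   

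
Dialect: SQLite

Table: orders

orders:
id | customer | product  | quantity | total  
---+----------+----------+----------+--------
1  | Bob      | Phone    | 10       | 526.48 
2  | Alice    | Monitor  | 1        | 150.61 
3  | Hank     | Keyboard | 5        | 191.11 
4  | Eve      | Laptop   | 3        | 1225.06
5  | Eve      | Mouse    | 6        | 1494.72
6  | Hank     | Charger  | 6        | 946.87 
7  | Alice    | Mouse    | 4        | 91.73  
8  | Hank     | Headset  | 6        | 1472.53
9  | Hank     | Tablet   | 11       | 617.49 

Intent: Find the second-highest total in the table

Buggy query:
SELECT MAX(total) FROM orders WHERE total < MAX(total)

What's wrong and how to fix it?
Bug: The inner MAX is an aggregate inside WHERE, which is not allowed

Fix: Put the inner MAX in a scalar subquery

Corrected query:
SELECT MAX(total) FROM orders WHERE total < (SELECT MAX(total) FROM orders)

Result:
MAX(total)
----------
1472.53   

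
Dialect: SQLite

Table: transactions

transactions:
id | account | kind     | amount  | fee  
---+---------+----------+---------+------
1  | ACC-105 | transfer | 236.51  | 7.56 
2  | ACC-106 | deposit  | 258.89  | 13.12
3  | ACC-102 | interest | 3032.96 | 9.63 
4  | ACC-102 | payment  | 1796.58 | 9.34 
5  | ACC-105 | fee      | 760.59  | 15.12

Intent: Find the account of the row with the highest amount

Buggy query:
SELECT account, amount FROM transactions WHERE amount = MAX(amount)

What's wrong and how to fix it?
Bug: WHERE is evaluated per row; an aggregate over the whole table isn't defined there

Fix: Wrap MAX in a scalar subquery so WHERE compares against a single value

Corrected query:
SELECT account, amount FROM transactions WHERE amount = (SELECT MAX(amount) FROM transactions)

Result:
account | amount 
--------+--------
ACC-102 | 3032.96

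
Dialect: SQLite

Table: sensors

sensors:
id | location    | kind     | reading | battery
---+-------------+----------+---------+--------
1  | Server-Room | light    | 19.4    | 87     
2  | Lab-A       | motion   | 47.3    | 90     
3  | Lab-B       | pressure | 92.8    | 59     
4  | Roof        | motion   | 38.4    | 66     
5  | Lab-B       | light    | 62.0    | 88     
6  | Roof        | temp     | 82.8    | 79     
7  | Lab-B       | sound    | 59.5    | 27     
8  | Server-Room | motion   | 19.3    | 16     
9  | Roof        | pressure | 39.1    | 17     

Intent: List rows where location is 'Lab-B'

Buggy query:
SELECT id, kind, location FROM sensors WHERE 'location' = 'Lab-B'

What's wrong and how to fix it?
Bug: 'location' in single quotes is a string literal, not the column; the comparison is literal-vs-literal and never true

Fix: Reference the column as location without single quotes

Corrected query:
SELECT id, kind, location FROM sensors WHERE location = 'Lab-B'

Result:
id | kind     | location
---+----------+---------
3  | pressure | Lab-B   
5  | light    | Lab-B   
7  | sound    | Lab-B   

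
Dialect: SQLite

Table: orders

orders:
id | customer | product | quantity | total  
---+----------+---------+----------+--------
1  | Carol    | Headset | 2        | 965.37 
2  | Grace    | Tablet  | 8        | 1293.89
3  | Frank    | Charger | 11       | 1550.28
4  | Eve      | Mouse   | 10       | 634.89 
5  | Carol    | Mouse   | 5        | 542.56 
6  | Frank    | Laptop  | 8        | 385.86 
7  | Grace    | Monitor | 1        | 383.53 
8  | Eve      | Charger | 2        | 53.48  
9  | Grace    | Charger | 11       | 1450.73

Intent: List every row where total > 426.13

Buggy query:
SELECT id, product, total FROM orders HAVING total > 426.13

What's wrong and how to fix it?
Bug: This is a non-aggregate query (no GROUP BY, no aggregates), so in SQLite the HAVING clause is invalid here; a row-level condition belongs in WHERE

Fix: Replace HAVING with WHERE since the condition applies to individual rows

Corrected query:
SELECT id, product, total FROM orders WHERE total > 426.13

Result:
id | product | total  
---+---------+--------
1  | Headset | 965.37 
2  | Tablet  | 1293.89
3  | Charger | 1550.28
4  | Mouse   | 634.89 
5  | Mouse   | 542.56 
9  | Charger | 1450.73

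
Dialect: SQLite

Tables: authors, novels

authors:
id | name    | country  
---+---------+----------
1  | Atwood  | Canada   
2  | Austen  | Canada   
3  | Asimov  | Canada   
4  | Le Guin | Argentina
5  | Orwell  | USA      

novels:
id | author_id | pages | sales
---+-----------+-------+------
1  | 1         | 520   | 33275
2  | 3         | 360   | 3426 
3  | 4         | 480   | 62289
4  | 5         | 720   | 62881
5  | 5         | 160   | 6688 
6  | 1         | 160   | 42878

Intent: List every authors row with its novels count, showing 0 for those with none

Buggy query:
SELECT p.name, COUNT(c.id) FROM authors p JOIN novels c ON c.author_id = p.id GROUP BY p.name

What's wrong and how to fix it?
Bug: An inner join excludes parents with zero children

Fix: Use LEFT JOIN so parents without children still appear (COUNT(c.id) gives 0)

Corrected query:
SELECT p.name, COUNT(c.id) FROM authors p LEFT JOIN novels c ON c.author_id = p.id GROUP BY p.name

Result:
name    | COUNT(c.id)
--------+------------
Asimov  | 1          
Atwood  | 2          
Austen  | 0          
Le Guin | 1          
Orwell  | 2          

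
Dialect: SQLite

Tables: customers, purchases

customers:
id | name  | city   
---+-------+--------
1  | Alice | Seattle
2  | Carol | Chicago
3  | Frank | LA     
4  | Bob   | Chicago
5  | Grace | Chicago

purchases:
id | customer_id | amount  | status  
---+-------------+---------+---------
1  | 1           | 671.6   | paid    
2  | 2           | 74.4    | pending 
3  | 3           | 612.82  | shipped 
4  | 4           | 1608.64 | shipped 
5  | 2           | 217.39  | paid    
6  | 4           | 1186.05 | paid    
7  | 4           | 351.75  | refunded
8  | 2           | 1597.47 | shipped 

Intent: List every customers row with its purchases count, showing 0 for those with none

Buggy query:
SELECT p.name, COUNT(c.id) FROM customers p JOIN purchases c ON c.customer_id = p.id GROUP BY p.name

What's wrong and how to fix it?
Bug: INNER JOIN drops customers rows that have no matching purchases rows

Fix: Switch to LEFT JOIN to retain unmatched parent rows

Corrected query:
SELECT p.name, COUNT(c.id) FROM customers p LEFT JOIN purchases c ON c.customer_id = p.id GROUP BY p.name

Result:
name  | COUNT(c.id)
------+------------
Alice | 1          
Bob   | 3          
Carol | 3          
Frank | 1          
Grace | 0          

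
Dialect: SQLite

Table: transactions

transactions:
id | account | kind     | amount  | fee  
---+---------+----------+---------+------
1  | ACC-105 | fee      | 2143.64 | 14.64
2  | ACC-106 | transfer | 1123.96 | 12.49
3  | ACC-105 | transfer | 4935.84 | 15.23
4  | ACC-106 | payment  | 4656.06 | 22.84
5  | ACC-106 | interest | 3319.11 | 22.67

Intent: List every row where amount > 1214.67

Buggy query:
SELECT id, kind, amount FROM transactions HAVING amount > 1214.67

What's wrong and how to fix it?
Bug: This is a non-aggregate query (no GROUP BY, no aggregates), so in SQLite the HAVING clause is invalid here; a row-level condition belongs in WHERE

Fix: Use WHERE for row-level filtering

Corrected query:
SELECT id, kind, amount FROM transactions WHERE amount > 1214.67

Result:
id | kind     | amount 
---+----------+--------
1  | fee      | 2143.64
3  | transfer | 4935.84
4  | payment  | 4656.06
5  | interest | 3319.11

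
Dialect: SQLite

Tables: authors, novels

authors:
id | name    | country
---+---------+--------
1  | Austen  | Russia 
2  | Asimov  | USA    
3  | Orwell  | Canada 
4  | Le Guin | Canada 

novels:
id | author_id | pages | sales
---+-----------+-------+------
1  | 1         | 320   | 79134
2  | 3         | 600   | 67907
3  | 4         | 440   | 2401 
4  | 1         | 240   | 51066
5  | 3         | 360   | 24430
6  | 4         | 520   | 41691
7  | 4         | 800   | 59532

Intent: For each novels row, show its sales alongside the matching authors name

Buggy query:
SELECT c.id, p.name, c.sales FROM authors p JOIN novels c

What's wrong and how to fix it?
Bug: JOIN with no ON clause produces a cartesian product; every novels row pairs with every authors row

Fix: Add ON c.author_id = p.id to the JOIN

Corrected query:
SELECT c.id, p.name, c.sales FROM authors p JOIN novels c ON c.author_id = p.id

Result:
id | name    | sales
---+---------+------
1  | Austen  | 79134
2  | Orwell  | 67907
3  | Le Guin | 2401 
4  | Austen  | 51066
5  | Orwell  | 24430
6  | Le Guin | 41691
7  | Le Guin | 59532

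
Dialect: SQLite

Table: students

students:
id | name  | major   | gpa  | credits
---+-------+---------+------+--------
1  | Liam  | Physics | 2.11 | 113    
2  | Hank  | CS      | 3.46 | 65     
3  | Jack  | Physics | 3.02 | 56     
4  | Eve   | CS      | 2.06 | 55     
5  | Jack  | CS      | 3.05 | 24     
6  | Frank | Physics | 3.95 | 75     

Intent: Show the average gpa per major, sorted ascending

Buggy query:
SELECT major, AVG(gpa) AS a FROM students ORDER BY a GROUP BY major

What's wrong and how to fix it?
Bug: ORDER BY appears before GROUP BY; SQL clause order requires GROUP BY first

Fix: Move ORDER BY to the end, after GROUP BY

Corrected query:
SELECT major, AVG(gpa) AS a FROM students GROUP BY major ORDER BY a

Result:
major   | a       
--------+---------
CS      | 2.856667
Physics | 3.026667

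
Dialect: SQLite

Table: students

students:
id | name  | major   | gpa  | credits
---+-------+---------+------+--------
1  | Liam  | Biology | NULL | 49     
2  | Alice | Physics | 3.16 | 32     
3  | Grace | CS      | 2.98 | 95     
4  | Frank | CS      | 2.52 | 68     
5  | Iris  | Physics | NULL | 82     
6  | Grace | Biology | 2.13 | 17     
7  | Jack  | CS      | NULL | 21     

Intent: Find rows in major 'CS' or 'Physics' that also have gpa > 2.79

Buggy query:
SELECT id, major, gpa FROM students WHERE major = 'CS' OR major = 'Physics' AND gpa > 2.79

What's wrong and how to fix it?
Bug: Without parentheses, AND is evaluated before OR, so the gpa filter only applies to the 'Physics' branch

Fix: Add parentheses around the OR so the AND applies to both alternatives

Corrected query:
SELECT id, major, gpa FROM students WHERE (major = 'CS' OR major = 'Physics') AND gpa > 2.79

Result:
id | major   | gpa 
---+---------+-----
2  | Physics | 3.16
3  | CS      | 2.98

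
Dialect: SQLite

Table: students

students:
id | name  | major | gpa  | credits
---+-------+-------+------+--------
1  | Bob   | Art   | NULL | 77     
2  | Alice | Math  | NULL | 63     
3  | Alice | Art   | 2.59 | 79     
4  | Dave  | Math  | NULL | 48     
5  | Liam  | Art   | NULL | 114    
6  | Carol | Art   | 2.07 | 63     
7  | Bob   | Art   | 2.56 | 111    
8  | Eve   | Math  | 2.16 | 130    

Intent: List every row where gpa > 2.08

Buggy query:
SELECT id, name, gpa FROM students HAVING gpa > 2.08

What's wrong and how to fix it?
Bug: This is a non-aggregate query (no GROUP BY, no aggregates), so in SQLite the HAVING clause is invalid here; a row-level condition belongs in WHERE

Fix: Replace HAVING with WHERE since the condition applies to individual rows

Corrected query:
SELECT id, name, gpa FROM students WHERE gpa > 2.08

Result:
id | name  | gpa 
---+-------+-----
3  | Alice | 2.59
7  | Bob   | 2.56
8  | Eve   | 2.16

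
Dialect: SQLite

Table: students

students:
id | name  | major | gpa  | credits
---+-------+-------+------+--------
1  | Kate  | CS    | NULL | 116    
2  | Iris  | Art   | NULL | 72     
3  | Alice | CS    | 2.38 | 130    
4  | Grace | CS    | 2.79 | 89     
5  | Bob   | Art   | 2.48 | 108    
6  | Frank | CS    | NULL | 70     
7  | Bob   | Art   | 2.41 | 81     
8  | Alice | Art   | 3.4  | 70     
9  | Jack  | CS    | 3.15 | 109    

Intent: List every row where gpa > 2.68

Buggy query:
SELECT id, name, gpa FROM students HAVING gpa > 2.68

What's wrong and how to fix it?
Bug: HAVING filters the output of aggregation, but this query has no GROUP BY and no aggregate functions, so SQLite rejects it (HAVING clause on a non-aggregate query); the condition here is per row

Fix: Use WHERE for row-level filtering

Corrected query:
SELECT id, name, gpa FROM students WHERE gpa > 2.68

Result:
id | name  | gpa 
---+-------+-----
4  | Grace | 2.79
8  | Alice | 3.4 
9  | Jack  | 3.15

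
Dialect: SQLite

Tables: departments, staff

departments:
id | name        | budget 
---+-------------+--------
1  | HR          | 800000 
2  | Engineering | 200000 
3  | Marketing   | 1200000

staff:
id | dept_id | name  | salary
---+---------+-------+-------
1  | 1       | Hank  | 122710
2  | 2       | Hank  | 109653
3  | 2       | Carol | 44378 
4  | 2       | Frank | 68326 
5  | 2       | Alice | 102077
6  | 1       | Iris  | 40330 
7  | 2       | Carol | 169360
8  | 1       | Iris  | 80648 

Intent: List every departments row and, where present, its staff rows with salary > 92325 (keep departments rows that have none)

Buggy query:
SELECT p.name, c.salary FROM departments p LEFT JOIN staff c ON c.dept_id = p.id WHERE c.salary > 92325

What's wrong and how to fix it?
Bug: A WHERE condition on the right-hand table after LEFT JOIN drops unmatched parents

Fix: Put 'c.salary > 92325' in the JOIN's ON clause instead of WHERE

Corrected query:
SELECT p.name, c.salary FROM departments p LEFT JOIN staff c ON c.dept_id = p.id AND c.salary > 92325

Result:
name        | salary
------------+-------
HR          | 122710
Engineering | 102077
Engineering | 109653
Engineering | 169360
Marketing   | NULL  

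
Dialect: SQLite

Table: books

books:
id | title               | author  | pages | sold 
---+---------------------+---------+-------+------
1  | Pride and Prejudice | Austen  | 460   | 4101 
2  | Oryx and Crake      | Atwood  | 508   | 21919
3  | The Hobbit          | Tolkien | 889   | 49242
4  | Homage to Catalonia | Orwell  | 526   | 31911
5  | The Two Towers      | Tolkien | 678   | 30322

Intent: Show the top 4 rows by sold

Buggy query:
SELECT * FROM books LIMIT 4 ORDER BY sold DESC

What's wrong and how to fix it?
Bug: LIMIT must come after ORDER BY

Fix: Swap the clauses: ORDER BY first, then LIMIT

Corrected query:
SELECT * FROM books ORDER BY sold DESC LIMIT 4

Result:
id | title               | author  | pages | sold 
---+---------------------+---------+-------+------
3  | The Hobbit          | Tolkien | 889   | 49242
4  | Homage to Catalonia | Orwell  | 526   | 31911
5  | The Two Towers      | Tolkien | 678   | 30322
2  | Oryx and Crake      | Atwood  | 508   | 21919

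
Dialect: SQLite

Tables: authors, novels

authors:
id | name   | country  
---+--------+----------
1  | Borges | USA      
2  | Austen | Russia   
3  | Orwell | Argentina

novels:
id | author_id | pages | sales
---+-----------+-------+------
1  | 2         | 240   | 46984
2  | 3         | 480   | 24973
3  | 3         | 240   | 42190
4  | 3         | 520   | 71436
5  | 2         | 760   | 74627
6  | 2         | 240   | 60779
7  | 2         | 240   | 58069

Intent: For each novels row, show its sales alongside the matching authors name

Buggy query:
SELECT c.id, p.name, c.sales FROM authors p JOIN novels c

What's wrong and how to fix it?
Bug: Missing join condition: each novels row is matched to all authors rows instead of just its own

Fix: Add ON c.author_id = p.id to the JOIN

Corrected query:
SELECT c.id, p.name, c.sales FROM authors p JOIN novels c ON c.author_id = p.id

Result:
id | name   | sales
---+--------+------
1  | Austen | 46984
2  | Orwell | 24973
3  | Orwell | 42190
4  | Orwell | 71436
5  | Austen | 74627
6  | Austen | 60779
7  | Austen | 58069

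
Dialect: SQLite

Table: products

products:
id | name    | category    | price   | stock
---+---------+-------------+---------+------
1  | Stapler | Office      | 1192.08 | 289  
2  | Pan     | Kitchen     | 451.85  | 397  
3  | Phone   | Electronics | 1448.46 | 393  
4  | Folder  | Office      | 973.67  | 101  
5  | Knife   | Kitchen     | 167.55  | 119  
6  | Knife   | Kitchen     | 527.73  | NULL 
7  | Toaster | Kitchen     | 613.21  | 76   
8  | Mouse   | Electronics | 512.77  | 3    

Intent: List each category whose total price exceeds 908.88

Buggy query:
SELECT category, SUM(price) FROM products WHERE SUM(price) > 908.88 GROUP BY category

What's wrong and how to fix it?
Bug: Aggregate functions cannot appear in a WHERE clause

Fix: Move the aggregate condition to a HAVING clause

Corrected query:
SELECT category, SUM(price) FROM products GROUP BY category HAVING SUM(price) > 908.88

Result:
category    | SUM(price)
------------+-----------
Electronics | 1961.23   
Kitchen     | 1760.34   
Office      | 2165.75   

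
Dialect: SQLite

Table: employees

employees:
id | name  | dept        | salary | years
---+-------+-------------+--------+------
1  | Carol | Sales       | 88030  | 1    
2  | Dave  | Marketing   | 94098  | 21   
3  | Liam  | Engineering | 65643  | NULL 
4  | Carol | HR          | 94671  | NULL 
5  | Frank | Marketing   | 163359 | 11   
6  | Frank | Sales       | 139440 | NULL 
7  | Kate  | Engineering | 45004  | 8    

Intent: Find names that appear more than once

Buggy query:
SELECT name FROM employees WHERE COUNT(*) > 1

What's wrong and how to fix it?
Bug: WHERE can't reference COUNT(*); aggregates are computed after WHERE

Fix: Group first, then use HAVING for the count condition

Corrected query:
SELECT name FROM employees GROUP BY name HAVING COUNT(*) > 1

Result:
name 
-----
Carol
Frank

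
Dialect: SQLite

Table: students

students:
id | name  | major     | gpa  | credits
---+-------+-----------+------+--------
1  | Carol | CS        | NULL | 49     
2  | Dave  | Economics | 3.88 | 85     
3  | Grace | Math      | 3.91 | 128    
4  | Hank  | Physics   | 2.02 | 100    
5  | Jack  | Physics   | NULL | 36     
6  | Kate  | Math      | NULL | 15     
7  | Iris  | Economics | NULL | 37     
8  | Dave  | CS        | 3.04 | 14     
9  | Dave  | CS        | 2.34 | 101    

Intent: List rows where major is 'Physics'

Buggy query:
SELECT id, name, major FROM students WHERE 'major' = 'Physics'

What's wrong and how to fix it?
Bug: Single quotes denote string literals in SQL; the column name is being compared as a constant string

Fix: Reference the column as major without single quotes

Corrected query:
SELECT id, name, major FROM students WHERE major = 'Physics'

Result:
id | name | major  
---+------+--------
4  | Hank | Physics
5  | Jack | Physics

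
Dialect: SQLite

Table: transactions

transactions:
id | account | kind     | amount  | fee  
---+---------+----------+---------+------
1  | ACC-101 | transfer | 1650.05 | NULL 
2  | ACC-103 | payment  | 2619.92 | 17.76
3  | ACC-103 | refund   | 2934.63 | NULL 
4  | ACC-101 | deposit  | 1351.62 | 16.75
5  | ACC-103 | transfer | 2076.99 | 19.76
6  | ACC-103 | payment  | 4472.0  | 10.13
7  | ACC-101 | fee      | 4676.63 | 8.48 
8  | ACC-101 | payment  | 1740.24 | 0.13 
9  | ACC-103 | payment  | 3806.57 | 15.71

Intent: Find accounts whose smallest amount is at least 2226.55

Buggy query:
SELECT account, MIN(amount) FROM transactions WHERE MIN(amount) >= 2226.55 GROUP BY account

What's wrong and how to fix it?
Bug: Aggregates like MIN are computed per group after WHERE runs

Fix: Use HAVING for the per-group MIN condition

Corrected query:
SELECT account, MIN(amount) FROM transactions GROUP BY account HAVING MIN(amount) >= 2226.55

Result:
(no rows)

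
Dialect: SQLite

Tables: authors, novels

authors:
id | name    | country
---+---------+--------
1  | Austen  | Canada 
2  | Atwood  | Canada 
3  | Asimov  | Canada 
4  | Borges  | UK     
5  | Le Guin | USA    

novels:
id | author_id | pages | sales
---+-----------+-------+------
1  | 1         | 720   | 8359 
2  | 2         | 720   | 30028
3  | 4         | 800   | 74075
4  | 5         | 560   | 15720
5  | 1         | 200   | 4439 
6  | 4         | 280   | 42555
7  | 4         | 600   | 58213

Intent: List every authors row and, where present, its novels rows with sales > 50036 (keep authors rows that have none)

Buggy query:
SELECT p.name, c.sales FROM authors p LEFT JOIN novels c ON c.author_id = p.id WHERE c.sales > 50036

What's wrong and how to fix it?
Bug: A WHERE condition on the right-hand table after LEFT JOIN drops unmatched parents

Fix: Put 'c.sales > 50036' in the JOIN's ON clause instead of WHERE

Corrected query:
SELECT p.name, c.sales FROM authors p LEFT JOIN novels c ON c.author_id = p.id AND c.sales > 50036

Result:
name    | sales
--------+------
Austen  | NULL 
Atwood  | NULL 
Asimov  | NULL 
Borges  | 58213
Borges  | 74075
Le Guin | NULL 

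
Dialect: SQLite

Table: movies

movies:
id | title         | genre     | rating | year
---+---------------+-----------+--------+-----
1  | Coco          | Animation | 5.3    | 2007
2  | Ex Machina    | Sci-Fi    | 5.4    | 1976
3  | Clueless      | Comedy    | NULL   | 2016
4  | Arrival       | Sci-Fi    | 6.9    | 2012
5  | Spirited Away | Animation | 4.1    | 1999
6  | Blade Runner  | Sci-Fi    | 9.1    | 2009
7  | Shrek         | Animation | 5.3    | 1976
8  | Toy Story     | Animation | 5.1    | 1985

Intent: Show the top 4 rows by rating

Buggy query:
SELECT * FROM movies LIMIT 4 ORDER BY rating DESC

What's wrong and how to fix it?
Bug: ORDER BY cannot follow LIMIT; LIMIT is the final clause

Fix: Sort with ORDER BY, then apply LIMIT

Corrected query:
SELECT * FROM movies ORDER BY rating DESC LIMIT 4

Result:
id | title        | genre     | rating | year
---+--------------+-----------+--------+-----
6  | Blade Runner | Sci-Fi    | 9.1    | 2009
4  | Arrival      | Sci-Fi    | 6.9    | 2012
2  | Ex Machina   | Sci-Fi    | 5.4    | 1976
1  | Coco         | Animation | 5.3    | 2007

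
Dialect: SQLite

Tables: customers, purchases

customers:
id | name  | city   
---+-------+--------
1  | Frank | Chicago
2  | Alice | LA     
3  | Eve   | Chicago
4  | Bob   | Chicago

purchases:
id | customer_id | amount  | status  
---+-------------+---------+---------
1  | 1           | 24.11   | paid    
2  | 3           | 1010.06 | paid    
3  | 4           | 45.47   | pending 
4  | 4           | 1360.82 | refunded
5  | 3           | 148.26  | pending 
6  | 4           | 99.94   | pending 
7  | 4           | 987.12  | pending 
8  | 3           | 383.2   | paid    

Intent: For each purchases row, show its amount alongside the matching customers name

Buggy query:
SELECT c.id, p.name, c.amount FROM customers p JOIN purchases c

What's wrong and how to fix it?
Bug: JOIN with no ON clause produces a cartesian product; every purchases row pairs with every customers row

Fix: Specify the join condition linking the foreign key to the parent id

Corrected query:
SELECT c.id, p.name, c.amount FROM customers p JOIN purchases c ON c.customer_id = p.id

Result:
id | name  | amount 
---+-------+--------
1  | Frank | 24.11  
2  | Eve   | 1010.06
3  | Bob   | 45.47  
4  | Bob   | 1360.82
5  | Eve   | 148.26 
6  | Bob   | 99.94  
7  | Bob   | 987.12 
8  | Eve   | 383.2  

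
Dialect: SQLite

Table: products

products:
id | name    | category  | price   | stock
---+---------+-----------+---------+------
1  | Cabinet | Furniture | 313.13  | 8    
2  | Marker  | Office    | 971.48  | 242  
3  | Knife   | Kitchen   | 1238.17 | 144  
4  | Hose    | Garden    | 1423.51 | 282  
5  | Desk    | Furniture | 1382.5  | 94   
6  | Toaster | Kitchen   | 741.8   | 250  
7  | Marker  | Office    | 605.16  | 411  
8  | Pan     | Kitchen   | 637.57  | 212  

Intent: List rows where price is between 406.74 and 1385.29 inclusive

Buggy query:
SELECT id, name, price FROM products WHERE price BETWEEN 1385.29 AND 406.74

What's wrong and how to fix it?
Bug: BETWEEN expects the lower bound first; with 1385.29 AND 406.74 the range is empty

Fix: Swap the bounds so the smaller value comes first

Corrected query:
SELECT id, name, price FROM products WHERE price BETWEEN 406.74 AND 1385.29

Result:
id | name    | price  
---+---------+--------
2  | Marker  | 971.48 
3  | Knife   | 1238.17
5  | Desk    | 1382.5 
6  | Toaster | 741.8  
7  | Marker  | 605.16 
8  | Pan     | 637.57 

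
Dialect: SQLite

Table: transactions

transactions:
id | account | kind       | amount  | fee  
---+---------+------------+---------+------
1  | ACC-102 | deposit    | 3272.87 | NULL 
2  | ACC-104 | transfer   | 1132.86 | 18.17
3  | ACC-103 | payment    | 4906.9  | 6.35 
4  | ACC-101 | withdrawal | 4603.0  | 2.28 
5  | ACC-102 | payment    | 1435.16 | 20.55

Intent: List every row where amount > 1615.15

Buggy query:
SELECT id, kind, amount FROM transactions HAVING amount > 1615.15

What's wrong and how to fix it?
Bug: This is a non-aggregate query (no GROUP BY, no aggregates), so in SQLite the HAVING clause is invalid here; a row-level condition belongs in WHERE

Fix: Use WHERE for row-level filtering

Corrected query:
SELECT id, kind, amount FROM transactions WHERE amount > 1615.15

Result:
id | kind       | amount 
---+------------+--------
1  | deposit    | 3272.87
3  | payment    | 4906.9 
4  | withdrawal | 4603   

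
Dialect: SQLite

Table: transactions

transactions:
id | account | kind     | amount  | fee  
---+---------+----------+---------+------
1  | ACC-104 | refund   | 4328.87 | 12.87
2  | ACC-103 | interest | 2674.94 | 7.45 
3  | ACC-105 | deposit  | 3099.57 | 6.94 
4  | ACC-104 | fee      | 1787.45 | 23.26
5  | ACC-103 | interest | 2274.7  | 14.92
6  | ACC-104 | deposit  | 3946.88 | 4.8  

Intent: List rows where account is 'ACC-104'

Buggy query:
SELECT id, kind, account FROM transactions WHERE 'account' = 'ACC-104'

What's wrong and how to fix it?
Bug: 'account' in single quotes is a string literal, not the column; the comparison is literal-vs-literal and never true

Fix: Remove the quotes around the column name (or use double quotes for an identifier)

Corrected query:
SELECT id, kind, account FROM transactions WHERE account = 'ACC-104'

Result:
id | kind    | account
---+---------+--------
1  | refund  | ACC-104
4  | fee     | ACC-104
6  | deposit | ACC-104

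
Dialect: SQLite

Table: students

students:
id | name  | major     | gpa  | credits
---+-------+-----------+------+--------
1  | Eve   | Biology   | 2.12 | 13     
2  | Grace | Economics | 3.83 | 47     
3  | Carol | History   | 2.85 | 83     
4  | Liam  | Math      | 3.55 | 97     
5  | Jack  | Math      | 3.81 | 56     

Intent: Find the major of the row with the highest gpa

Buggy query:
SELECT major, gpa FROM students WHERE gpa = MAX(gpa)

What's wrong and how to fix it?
Bug: MAX(gpa) is an aggregate and cannot be used directly in WHERE

Fix: Wrap MAX in a scalar subquery so WHERE compares against a single value

Corrected query:
SELECT major, gpa FROM students WHERE gpa = (SELECT MAX(gpa) FROM students)

Result:
major     | gpa 
----------+-----
Economics | 3.83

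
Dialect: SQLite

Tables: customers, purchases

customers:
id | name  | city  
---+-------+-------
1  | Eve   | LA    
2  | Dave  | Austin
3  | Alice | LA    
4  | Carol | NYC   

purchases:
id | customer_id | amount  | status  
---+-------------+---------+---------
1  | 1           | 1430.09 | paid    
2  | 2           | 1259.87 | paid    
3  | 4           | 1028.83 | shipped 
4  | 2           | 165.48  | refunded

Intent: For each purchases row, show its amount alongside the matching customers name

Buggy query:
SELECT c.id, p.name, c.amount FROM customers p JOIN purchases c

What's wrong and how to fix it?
Bug: JOIN with no ON clause produces a cartesian product; every purchases row pairs with every customers row

Fix: Add ON c.customer_id = p.id to the JOIN

Corrected query:
SELECT c.id, p.name, c.amount FROM customers p JOIN purchases c ON c.customer_id = p.id

Result:
id | name  | amount 
---+-------+--------
1  | Eve   | 1430.09
2  | Dave  | 1259.87
3  | Carol | 1028.83
4  | Dave  | 165.48 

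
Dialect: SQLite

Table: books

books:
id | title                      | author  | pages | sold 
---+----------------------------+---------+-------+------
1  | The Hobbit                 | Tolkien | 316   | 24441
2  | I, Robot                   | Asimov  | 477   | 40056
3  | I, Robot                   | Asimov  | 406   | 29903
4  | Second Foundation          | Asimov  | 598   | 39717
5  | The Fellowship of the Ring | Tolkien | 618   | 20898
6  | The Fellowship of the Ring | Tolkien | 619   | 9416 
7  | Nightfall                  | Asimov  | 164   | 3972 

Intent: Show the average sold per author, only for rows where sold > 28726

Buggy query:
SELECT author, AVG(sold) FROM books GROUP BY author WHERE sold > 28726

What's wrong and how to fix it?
Bug: WHERE cannot follow GROUP BY

Fix: Place WHERE between FROM and GROUP BY

Corrected query:
SELECT author, AVG(sold) FROM books WHERE sold > 28726 GROUP BY author

Result:
author | AVG(sold)   
-------+-------------
Asimov | 36558.666667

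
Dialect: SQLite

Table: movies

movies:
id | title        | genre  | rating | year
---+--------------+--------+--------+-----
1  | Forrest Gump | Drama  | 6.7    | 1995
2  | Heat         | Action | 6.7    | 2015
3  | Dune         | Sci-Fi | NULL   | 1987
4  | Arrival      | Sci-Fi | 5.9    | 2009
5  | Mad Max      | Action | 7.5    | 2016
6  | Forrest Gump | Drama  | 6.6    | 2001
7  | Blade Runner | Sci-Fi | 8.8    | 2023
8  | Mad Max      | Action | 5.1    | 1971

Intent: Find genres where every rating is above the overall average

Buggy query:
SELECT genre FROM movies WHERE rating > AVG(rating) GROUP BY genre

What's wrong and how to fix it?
Bug: AVG() is an aggregate; it can't sit directly in WHERE

Fix: Compute the overall average in a scalar subquery and compare each group's MIN against it in HAVING

Corrected query:
SELECT genre FROM movies GROUP BY genre HAVING MIN(rating) > (SELECT AVG(rating) FROM movies)

Result:
(no rows)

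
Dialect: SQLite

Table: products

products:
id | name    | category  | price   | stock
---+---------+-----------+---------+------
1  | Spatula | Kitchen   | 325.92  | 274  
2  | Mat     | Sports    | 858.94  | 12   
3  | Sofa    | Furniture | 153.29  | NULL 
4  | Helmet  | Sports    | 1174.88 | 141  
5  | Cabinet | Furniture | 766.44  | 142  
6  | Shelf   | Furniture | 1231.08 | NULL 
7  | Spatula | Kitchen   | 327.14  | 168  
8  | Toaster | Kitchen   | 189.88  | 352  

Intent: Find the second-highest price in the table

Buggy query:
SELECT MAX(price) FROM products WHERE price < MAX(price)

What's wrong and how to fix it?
Bug: The inner MAX is an aggregate inside WHERE, which is not allowed

Fix: Compute the overall MAX in a subquery, then take MAX of rows below it

Corrected query:
SELECT MAX(price) FROM products WHERE price < (SELECT MAX(price) FROM products)

Result:
MAX(price)
----------
1174.88   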